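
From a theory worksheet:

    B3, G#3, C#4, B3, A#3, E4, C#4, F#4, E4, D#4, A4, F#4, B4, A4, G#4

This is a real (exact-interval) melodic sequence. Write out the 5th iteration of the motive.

Taking 5-note groups, the heads are B3, E4, A4: the pattern moves up a 4th.
Extending up a 4th: D5 → G5.
From G5 the exact shape gives G5 E5 A5 G5 F#5.

G5 E5 A5 G5 F#5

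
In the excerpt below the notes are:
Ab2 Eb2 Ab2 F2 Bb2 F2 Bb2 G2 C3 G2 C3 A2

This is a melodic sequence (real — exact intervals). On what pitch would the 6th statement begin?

Taking 4-note groups, the heads are Ab2, Bb2, C3: the pattern moves up a 2nd.
Extending the heads up a 2nd: D3 → E3 → F#3.

F#3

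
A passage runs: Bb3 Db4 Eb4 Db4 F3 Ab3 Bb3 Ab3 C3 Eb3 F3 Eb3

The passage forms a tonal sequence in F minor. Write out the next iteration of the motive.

G2 Bb2 C3 Bb2

Unit = 4 notes; the statements start on Bb3, F3, C3, moving down a 4th each time.
Statement 4 starts on G2 and keeps the same diatonic contour: G2 Bb2 C3 Bb2.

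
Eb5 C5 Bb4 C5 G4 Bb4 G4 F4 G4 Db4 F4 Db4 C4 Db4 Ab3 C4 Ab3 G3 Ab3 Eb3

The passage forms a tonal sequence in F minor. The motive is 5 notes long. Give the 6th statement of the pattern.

Taking 5-note groups, the heads are Eb5, Bb4, F4, C4: the pattern moves down a 4th.
Carrying on: G3 → Db3.
From Db3 the diatonic shape gives Db3 Bb2 Ab2 Bb2 F2.

Db3 Bb2 Ab2 Bb2 F2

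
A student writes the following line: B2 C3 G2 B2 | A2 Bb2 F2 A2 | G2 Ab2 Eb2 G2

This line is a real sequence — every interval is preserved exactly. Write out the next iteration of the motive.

Taking 4-note groups, the heads are B2, A2, G2: the pattern moves down a 2nd.
Statement 4 starts on F2 and keeps the same exact contour: F2 Gb2 Db2 F2.

F2 Gb2 Db2 F2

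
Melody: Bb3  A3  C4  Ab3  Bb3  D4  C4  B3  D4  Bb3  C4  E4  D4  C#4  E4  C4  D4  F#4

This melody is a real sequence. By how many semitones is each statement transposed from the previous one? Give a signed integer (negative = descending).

2

Taking 6-note groups, the heads are Bb3, C4, D4: the pattern moves up a 2nd.
Bb3 to C4 spans +2 semitones.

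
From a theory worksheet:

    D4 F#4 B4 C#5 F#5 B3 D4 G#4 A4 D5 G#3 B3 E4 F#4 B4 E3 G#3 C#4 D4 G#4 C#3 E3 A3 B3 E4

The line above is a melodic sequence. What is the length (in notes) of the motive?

5

25 notes total. Splitting into 5 groups of 5:
D4 F#4 B4 C#5 F#5 | B3 D4 G#4 A4 D5 | G#3 B3 E4 F#4 B4 | E3 G#3 C#4 D4 G#4 | C#3 E3 A3 B3 E4
Each cell is the previous one down a 3rd — so the unit is 5 notes.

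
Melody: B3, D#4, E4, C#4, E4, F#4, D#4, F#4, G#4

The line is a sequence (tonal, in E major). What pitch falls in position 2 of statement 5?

A4

With 3-note cells, note 2 of each statement runs D#4, E4, F#4.
Each moves up a 2nd. Continuing: G#4 → A4.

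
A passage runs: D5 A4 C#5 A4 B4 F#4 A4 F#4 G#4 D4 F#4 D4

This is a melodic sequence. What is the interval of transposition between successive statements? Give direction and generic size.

The 4-note cells begin on D5, B4, G#4 — each down a 3rd from the last.
From D5 to B4: down a 3rd.

down a 3rd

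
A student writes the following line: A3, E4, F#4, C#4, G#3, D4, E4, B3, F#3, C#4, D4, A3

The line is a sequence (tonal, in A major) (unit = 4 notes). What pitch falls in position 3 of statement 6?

A3

Grouping in 4s, the 3rd note of each cell is F#4, E4, D4.
Extending down a 2nd: C#4 → B3 → A3.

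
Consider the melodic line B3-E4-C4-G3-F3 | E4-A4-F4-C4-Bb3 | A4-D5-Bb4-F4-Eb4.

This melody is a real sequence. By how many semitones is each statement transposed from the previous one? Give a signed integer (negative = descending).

The 5-note cells begin on B3, E4, A4 — each up a 4th from the last.
B3→E4 is 64 − 59 = 5 semitones.

5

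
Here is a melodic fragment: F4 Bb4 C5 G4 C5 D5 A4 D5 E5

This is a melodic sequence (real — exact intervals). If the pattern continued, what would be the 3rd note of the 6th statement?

A#5

With 3-note cells, note 3 of each statement runs C5, D5, E5.
Extending up a 2nd: F#5 → G#5 → A#5.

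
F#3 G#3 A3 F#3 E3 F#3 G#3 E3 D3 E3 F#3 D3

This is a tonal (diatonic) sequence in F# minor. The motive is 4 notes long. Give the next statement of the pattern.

The 4-note cells begin on F#3, E3, D3 — each down a 2nd from the last.
From C#3 the diatonic shape gives C#3 D3 E3 C#3.

C#3 D3 E3 C#3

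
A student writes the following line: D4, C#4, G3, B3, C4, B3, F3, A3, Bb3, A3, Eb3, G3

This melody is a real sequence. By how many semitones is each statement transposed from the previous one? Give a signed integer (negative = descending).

-2

The 4-note cells begin on D4, C4, Bb3 — each down a 2nd from the last.
D4→C4 is 60 − 62 = -2 semitones.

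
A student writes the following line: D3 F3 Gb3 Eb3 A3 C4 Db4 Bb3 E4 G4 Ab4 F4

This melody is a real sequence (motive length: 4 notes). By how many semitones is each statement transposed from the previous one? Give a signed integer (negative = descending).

The 4-note cells begin on D3, A3, E4 — each up a 5th from the last.
D3 to A3 spans +7 semitones.

7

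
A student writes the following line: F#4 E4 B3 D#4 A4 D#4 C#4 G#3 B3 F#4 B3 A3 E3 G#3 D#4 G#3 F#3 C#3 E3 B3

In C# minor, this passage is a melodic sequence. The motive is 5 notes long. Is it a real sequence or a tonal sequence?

Every note is diatonic to C# minor.
Cell 1 has +4 semitones from note 3 to 4, but cell 2 has +3 — the interval quality changes while the contour stays the same, which is the hallmark of a tonal sequence.

tonal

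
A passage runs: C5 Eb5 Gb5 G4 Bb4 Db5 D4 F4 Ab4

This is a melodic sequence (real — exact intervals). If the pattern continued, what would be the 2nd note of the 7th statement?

A2

Grouping in 3s, the 2nd note of each cell is Eb5, Bb4, F4.
Each moves down a 4th. Continuing: C4 → G3 → D3 → A2.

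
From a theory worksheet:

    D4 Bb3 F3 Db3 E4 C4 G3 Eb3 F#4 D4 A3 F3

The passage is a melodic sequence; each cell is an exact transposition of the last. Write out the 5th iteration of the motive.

Unit = 4 notes; the statements start on D4, E4, F#4, moving up a 2nd each time.
Continuing the starts: G#4 → A#4.
From A#4 the exact shape gives A#4 F#4 C#4 A3.

A#4 F#4 C#4 A3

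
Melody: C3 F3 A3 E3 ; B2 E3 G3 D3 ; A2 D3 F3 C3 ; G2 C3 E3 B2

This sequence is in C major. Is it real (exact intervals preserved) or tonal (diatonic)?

tonal

Every note is diatonic to C major.
Cell 1 has +4 semitones from note 2 to 3, but cell 2 has +3 — the interval quality changes while the contour stays the same, which is the hallmark of a tonal sequence.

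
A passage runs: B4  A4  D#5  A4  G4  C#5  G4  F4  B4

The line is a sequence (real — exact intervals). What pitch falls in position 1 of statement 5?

The unit is 3 notes. Position-1 pitches of the 3 shown cells: B4, A4, G4.
Carrying that down a 2nd forward: F4 → Eb4.

Eb4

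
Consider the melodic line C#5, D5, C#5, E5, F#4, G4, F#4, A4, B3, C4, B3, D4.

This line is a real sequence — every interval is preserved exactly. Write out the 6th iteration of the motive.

D2 Eb2 D2 F2

Taking 4-note groups, the heads are C#5, F#4, B3: the pattern moves down a 5th.
Continuing the starts: E3 → A2 → D2.
From D2 the exact shape gives D2 Eb2 D2 F2.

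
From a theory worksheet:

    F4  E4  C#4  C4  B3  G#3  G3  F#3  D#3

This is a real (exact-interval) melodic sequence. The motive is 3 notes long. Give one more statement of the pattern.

D3 C#3 A#2

With a 3-note motive the entries are F4, C4, G3, each down a 4th from the previous.
So cell 4 is D3 C#3 A#2.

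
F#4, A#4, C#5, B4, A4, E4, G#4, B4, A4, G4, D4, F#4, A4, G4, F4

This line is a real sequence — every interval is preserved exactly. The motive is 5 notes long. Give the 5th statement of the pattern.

Taking 5-note groups, the heads are F#4, E4, D4: the pattern moves down a 2nd.
Carrying on: C4 → Bb3.
Statement 5 starts on Bb3 and keeps the same exact contour: Bb3 D4 F4 Eb4 Db4.

Bb3 D4 F4 Eb4 Db4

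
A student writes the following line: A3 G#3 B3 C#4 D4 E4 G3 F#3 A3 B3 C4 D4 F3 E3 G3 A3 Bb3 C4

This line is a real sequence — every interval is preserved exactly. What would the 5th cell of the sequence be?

Db3 C3 Eb3 F3 Gb3 Ab3

The 6-note cells begin on A3, G3, F3 — each down a 2nd from the last.
Carrying on: Eb3 → Db3.
From Db3 the exact shape gives Db3 C3 Eb3 F3 Gb3 Ab3.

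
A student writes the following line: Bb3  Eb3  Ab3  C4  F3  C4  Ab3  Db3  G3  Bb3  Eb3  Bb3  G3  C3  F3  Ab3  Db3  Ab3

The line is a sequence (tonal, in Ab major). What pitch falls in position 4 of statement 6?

The unit is 6 notes. Position-4 pitches of the 3 shown cells: C4, Bb3, Ab3.
Each moves down a 2nd. Continuing: G3 → F3 → Eb3.

Eb3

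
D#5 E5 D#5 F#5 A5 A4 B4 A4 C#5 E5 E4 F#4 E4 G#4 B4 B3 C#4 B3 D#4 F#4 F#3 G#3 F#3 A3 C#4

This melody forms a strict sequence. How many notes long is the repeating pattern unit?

Try groups of 5 (5 cells in 25 notes):
D#5 E5 D#5 F#5 A5 | A4 B4 A4 C#5 E5 | E4 F#4 E4 G#4 B4 | B3 C#4 B3 D#4 F#4 | F#3 G#3 F#3 A3 C#4
Every group is a transposition down a 4th of the one before; no shorter unit works.

5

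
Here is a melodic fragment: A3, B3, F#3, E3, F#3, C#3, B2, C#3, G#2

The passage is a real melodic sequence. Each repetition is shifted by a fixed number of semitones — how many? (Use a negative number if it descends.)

-5

The 3-note cells begin on A3, E3, B2 — each down a 4th from the last.
A3→E3 is 52 − 57 = -5 semitones.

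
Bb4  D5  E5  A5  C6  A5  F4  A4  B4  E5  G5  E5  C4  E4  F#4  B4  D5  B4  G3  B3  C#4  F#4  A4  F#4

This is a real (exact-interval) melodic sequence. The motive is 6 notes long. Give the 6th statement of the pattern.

A2 C#3 D#3 G#3 B3 G#3

Taking 6-note groups, the heads are Bb4, F4, C4, G3: the pattern moves down a 4th.
Carrying on: D3 → A2.
So cell 6 is A2 C#3 D#3 G#3 B3 G#3.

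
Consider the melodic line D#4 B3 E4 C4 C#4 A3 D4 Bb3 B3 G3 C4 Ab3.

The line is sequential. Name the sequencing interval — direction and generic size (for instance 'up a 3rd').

With a 4-note motive the entries are D#4, C#4, B3, each down a 2nd from the previous.
From D#4 to C#4: down a 2nd.

down a 2nd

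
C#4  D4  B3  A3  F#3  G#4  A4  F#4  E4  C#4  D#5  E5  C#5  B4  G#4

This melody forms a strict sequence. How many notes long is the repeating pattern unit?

5

15 notes total. Splitting into 3 groups of 5:
C#4 D4 B3 A3 F#3 | G#4 A4 F#4 E4 C#4 | D#5 E5 C#5 B4 G#4
Every group is a transposition up a 5th of the one before; no shorter unit works.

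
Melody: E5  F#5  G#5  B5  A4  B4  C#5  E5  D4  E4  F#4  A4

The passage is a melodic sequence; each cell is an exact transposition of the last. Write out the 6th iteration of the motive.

F2 G2 A2 C3

Taking 4-note groups, the heads are E5, A4, D4: the pattern moves down a 5th.
Continuing the starts: G3 → C3 → F2.
Statement 6 starts on F2 and keeps the same exact contour: F2 G2 A2 C3.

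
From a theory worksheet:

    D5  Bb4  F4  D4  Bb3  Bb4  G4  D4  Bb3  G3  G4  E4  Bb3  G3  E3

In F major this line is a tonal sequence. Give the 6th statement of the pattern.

Unit = 5 notes; the statements start on D5, Bb4, G4, moving down a 3rd each time.
Continuing the starts: E4 → C4 → A3.
So cell 6 is A3 F3 C3 A2 F2.

A3 F3 C3 A2 F2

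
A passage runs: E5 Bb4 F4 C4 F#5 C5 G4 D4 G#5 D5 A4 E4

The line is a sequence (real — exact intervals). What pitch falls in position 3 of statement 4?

With 4-note cells, note 3 of each statement runs F4, G4, A4.
Each moves up a 2nd; the next is B4.

B4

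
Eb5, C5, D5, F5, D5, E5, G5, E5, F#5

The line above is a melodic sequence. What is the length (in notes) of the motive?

There are 9 notes; a 3-note unit gives 3 cells:
Eb5 C5 D5 | F5 D5 E5 | G5 E5 F#5
Each cell is the previous one up a 2nd — so the unit is 3 notes.

3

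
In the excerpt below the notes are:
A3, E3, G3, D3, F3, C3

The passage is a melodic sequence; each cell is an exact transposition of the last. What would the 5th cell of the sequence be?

The 2-note cells begin on A3, G3, F3 — each down a 2nd from the last.
Extending down a 2nd: Eb3 → Db3.
From Db3 the exact shape gives Db3 Ab2.

Db3 Ab2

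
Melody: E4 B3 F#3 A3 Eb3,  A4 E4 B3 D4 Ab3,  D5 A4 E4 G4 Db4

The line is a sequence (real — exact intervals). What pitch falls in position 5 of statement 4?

Gb4

Grouping in 5s, the 5th note of each cell is Eb3, Ab3, Db4.
One more up a 4th gives Gb4.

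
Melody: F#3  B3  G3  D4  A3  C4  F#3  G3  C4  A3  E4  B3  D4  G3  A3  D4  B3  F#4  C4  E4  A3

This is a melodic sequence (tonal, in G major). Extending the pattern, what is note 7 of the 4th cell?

With 7-note cells, note 7 of each statement runs F#3, G3, A3.
From A3, up a 2nd gives B3.

B3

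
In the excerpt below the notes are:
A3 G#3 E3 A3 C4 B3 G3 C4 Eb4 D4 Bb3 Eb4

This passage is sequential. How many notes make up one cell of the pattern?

Try groups of 4 (3 cells in 12 notes):
A3 G#3 E3 A3 | C4 B3 G3 C4 | Eb4 D4 Bb3 Eb4
Each cell is the previous one up a 3rd — so the unit is 4 notes.

4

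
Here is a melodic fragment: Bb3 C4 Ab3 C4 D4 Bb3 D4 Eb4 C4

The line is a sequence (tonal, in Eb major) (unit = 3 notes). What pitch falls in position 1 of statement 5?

The unit is 3 notes. Position-1 pitches of the 3 shown cells: Bb3, C4, D4.
Carrying that up a 2nd forward: Eb4 → F4.

F4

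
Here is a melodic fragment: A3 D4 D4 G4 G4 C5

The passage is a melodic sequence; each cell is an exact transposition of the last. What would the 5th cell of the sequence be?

The 2-note cells begin on A3, D4, G4 — each up a 4th from the last.
Continuing the starts: C5 → F5.
From F5 the exact shape gives F5 Bb5.

F5 Bb5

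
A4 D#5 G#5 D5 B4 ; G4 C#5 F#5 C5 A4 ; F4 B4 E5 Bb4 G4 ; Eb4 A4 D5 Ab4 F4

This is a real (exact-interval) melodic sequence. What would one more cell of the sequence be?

Db4 G4 C5 Gb4 Eb4

The 5-note cells begin on A4, G4, F4, Eb4 — each down a 2nd from the last.
From Db4 the exact shape gives Db4 G4 C5 Gb4 Eb4.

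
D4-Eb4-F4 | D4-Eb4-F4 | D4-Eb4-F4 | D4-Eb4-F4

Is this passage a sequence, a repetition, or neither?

Each 3-note cell is identical (D4 Eb4 F4), restated at the same pitch.

repetition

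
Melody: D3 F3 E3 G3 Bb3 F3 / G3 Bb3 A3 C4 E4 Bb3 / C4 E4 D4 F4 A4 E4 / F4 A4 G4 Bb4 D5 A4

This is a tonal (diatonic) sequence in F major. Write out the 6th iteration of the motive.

E5 G5 F5 A5 C6 G5

Taking 6-note groups, the heads are D3, G3, C4, F4: the pattern moves up a 4th.
Carrying on: Bb4 → E5.
Statement 6 starts on E5 and keeps the same diatonic contour: E5 G5 F5 A5 C6 G5.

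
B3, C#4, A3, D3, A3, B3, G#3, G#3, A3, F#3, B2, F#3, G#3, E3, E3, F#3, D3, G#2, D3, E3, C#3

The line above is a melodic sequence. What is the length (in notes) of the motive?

7

Try groups of 7 (3 cells in 21 notes):
B3 C#4 A3 D3 A3 B3 G#3 | G#3 A3 F#3 B2 F#3 G#3 E3 | E3 F#3 D3 G#2 D3 E3 C#3
Every group is a transposition down a 3rd of the one before; no shorter unit works.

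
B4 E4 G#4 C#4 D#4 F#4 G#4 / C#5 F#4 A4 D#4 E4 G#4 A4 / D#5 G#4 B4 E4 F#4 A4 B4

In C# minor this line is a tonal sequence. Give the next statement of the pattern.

Unit = 7 notes; the statements start on B4, C#5, D#5, moving up a 2nd each time.
So cell 4 is E5 A4 C#5 F#4 G#4 B4 C#5.

E5 A4 C#5 F#4 G#4 B4 C#5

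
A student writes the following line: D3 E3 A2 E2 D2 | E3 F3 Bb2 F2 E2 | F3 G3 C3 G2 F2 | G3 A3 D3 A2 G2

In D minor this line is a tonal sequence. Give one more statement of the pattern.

A3 Bb3 E3 Bb2 A2

With a 5-note motive the entries are D3, E3, F3, G3, each up a 2nd from the previous.
So cell 5 is A3 Bb3 E3 Bb2 A2.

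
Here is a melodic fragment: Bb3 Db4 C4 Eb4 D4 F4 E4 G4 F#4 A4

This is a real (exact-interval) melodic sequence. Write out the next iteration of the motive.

G#4 B4

Taking 2-note groups, the heads are Bb3, C4, D4, E4, F#4: the pattern moves up a 2nd.
So cell 6 is G#4 B4.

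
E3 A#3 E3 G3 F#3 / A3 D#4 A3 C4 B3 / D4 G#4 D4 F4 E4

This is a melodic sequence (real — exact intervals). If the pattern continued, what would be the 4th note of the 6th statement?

The unit is 5 notes. Position-4 pitches of the 3 shown cells: G3, C4, F4.
Extending up a 4th: Bb4 → Eb5 → Ab5.

Ab5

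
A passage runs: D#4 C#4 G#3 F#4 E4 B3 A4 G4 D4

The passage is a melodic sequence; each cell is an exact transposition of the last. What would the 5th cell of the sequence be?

Eb5 Db5 Ab4

Unit = 3 notes; the statements start on D#4, F#4, A4, moving up a 3rd each time.
Carrying on: C5 → Eb5.
From Eb5 the exact shape gives Eb5 Db5 Ab4.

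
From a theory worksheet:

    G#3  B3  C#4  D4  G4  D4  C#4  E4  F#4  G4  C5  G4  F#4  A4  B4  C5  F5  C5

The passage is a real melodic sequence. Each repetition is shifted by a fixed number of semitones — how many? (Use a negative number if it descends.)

5

Taking 6-note groups, the heads are G#3, C#4, F#4: the pattern moves up a 4th.
G#3 to C#4 spans +5 semitones.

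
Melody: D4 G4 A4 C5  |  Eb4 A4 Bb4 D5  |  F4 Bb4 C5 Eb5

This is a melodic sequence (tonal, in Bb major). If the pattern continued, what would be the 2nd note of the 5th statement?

D5

The unit is 4 notes. Position-2 pitches of the 3 shown cells: G4, A4, Bb4.
Extending up a 2nd: C5 → D5.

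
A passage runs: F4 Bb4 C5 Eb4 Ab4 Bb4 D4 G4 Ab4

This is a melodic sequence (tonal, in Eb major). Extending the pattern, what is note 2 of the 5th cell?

The unit is 3 notes. Position-2 pitches of the 3 shown cells: Bb4, Ab4, G4.
Each moves down a 2nd. Continuing: F4 → Eb4.

Eb4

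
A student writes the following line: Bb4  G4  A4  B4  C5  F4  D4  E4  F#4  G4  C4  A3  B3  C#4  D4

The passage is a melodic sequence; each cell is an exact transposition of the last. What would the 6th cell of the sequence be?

A2 F#2 G#2 A#2 B2

The 5-note cells begin on Bb4, F4, C4 — each down a 4th from the last.
Carrying on: G3 → D3 → A2.
Statement 6 starts on A2 and keeps the same exact contour: A2 F#2 G#2 A#2 B2.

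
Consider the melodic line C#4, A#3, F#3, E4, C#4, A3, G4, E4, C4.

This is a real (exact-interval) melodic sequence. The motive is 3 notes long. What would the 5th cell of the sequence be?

Db5 Bb4 Gb4

Unit = 3 notes; the statements start on C#4, E4, G4, moving up a 3rd each time.
Extending up a 3rd: Bb4 → Db5.
So cell 5 is Db5 Bb4 Gb4.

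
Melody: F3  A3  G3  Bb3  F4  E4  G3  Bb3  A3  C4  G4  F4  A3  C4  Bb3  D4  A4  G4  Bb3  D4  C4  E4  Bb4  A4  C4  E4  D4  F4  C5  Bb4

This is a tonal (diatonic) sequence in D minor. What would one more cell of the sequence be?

With a 6-note motive the entries are F3, G3, A3, Bb3, C4, each up a 2nd from the previous.
Statement 6 starts on D4 and keeps the same diatonic contour: D4 F4 E4 G4 D5 C5.

D4 F4 E4 G4 D5 C5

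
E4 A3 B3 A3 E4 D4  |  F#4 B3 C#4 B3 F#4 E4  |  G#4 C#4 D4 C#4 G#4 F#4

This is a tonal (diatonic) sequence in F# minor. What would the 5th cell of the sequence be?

The 6-note cells begin on E4, F#4, G#4 — each up a 2nd from the last.
Carrying on: A4 → B4.
Statement 5 starts on B4 and keeps the same diatonic contour: B4 E4 F#4 E4 B4 A4.

B4 E4 F#4 E4 B4 A4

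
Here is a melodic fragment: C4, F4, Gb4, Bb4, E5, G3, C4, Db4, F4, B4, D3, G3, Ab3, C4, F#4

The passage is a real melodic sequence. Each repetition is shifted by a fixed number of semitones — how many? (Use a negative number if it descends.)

-5

With a 5-note motive the entries are C4, G3, D3, each down a 4th from the previous.
C4→G3 is 55 − 60 = -5 semitones.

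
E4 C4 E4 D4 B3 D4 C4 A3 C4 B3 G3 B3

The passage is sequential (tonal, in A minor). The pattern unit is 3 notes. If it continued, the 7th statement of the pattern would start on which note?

The 3-note cells begin on E4, D4, C4, B3 — each down a 2nd from the last.
Continuing: A3 → G3 → F3. Statement 7 starts on F3.

F3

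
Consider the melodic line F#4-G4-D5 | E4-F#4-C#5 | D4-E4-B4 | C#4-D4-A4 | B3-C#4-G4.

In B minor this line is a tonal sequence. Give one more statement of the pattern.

A3 B3 F#4

Taking 3-note groups, the heads are F#4, E4, D4, C#4, B3: the pattern moves down a 2nd.
So cell 6 is A3 B3 F#4.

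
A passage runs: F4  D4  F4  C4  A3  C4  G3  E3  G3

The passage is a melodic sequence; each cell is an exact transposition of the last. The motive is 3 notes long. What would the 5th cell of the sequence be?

A2 F#2 A2

With a 3-note motive the entries are F4, C4, G3, each down a 4th from the previous.
Continuing the starts: D3 → A2.
So cell 5 is A2 F#2 A2.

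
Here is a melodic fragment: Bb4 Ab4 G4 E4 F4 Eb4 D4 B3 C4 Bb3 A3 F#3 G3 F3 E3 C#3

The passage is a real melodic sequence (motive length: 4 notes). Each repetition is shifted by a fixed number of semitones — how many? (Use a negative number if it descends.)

-5

Unit = 4 notes; the statements start on Bb4, F4, C4, G3, moving down a 4th each time.
Bb4→F4 is 65 − 70 = -5 semitones.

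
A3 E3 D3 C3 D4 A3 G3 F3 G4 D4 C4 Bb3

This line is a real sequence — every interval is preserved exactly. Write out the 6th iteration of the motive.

The 4-note cells begin on A3, D4, G4 — each up a 4th from the last.
Continuing the starts: C5 → F5 → Bb5.
So cell 6 is Bb5 F5 Eb5 Db5.

Bb5 F5 Eb5 Db5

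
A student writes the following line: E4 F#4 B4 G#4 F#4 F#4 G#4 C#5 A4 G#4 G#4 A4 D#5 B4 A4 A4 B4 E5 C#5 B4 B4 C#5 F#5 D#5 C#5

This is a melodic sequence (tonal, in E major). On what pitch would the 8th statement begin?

E5

Unit = 5 notes; the statements start on E4, F#4, G#4, A4, B4, moving up a 2nd each time.
Extending the heads up a 2nd: C#5 → D#5 → E5.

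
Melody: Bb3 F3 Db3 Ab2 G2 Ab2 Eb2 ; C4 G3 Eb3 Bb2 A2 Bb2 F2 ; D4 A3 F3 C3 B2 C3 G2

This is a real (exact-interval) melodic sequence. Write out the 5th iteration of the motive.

F#4 C#4 A3 E3 D#3 E3 B2

Taking 7-note groups, the heads are Bb3, C4, D4: the pattern moves up a 2nd.
Carrying on: E4 → F#4.
So cell 5 is F#4 C#4 A3 E3 D#3 E3 B2.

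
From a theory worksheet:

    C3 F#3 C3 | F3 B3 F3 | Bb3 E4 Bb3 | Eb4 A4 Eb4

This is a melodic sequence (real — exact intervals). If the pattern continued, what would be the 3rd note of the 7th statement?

The unit is 3 notes. Position-3 pitches of the 4 shown cells: C3, F3, Bb3, Eb4.
Extending up a 4th: Ab4 → Db5 → Gb5.

Gb5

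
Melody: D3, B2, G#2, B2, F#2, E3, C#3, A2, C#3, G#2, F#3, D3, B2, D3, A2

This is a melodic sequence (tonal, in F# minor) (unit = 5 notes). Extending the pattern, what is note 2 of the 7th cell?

A3

With 5-note cells, note 2 of each statement runs B2, C#3, D3.
Each moves up a 2nd. Continuing: E3 → F#3 → G#3 → A3.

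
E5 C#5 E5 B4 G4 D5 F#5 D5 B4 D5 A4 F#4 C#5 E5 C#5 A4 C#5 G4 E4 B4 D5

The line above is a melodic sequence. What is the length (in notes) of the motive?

There are 21 notes; a 7-note unit gives 3 cells:
E5 C#5 E5 B4 G4 D5 F#5 | D5 B4 D5 A4 F#4 C#5 E5 | C#5 A4 C#5 G4 E4 B4 D5
Each cell is the previous one down a 2nd — so the unit is 7 notes.

7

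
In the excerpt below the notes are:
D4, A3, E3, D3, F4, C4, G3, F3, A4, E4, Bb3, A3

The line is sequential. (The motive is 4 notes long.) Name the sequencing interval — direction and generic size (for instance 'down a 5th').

up a 3rd

Unit = 4 notes; the statements start on D4, F4, A4, moving up a 3rd each time.
D4 to F4 is up a 3rd.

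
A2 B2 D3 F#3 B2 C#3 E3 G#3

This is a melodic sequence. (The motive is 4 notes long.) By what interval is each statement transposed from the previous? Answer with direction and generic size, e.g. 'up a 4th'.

With a 4-note motive the entries are A2, B2, each up a 2nd from the previous.
A2 to B2 is up a 2nd.

up a 2nd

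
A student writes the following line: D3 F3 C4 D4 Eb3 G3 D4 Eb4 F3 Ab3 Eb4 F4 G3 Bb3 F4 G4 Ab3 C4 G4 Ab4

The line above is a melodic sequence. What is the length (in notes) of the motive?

20 notes total. Splitting into 5 groups of 4:
D3 F3 C4 D4 | Eb3 G3 D4 Eb4 | F3 Ab3 Eb4 F4 | G3 Bb3 F4 G4 | Ab3 C4 G4 Ab4
That's a consistent up a 2nd shift per cell, and no other grouping gives one.

4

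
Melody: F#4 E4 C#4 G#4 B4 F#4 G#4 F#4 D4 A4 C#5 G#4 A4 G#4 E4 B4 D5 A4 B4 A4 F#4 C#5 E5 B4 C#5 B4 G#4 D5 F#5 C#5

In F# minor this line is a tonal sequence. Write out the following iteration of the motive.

Taking 6-note groups, the heads are F#4, G#4, A4, B4, C#5: the pattern moves up a 2nd.
Statement 6 starts on D5 and keeps the same diatonic contour: D5 C#5 A4 E5 G#5 D5.

D5 C#5 A4 E5 G#5 D5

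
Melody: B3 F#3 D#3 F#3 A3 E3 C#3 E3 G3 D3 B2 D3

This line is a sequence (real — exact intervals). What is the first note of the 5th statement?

Eb3

The 4-note cells begin on B3, A3, G3 — each down a 2nd from the last.
Continuing: F3 → Eb3. Statement 5 starts on Eb3.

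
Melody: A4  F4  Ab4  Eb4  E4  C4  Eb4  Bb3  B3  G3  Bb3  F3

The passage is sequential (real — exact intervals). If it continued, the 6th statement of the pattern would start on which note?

G#2

Unit = 4 notes; the statements start on A4, E4, B3, moving down a 4th each time.
Extending the heads down a 4th: F#3 → C#3 → G#2.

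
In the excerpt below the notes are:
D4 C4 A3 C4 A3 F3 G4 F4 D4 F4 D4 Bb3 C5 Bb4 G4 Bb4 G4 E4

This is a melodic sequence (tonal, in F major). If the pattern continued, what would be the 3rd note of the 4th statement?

C5

The unit is 6 notes. Position-3 pitches of the 3 shown cells: A3, D4, G4.
One more up a 4th gives C5.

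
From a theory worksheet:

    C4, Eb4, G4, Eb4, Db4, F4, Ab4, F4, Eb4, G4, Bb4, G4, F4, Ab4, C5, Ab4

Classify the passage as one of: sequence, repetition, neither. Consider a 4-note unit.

sequence

Each 4-note cell is the previous one transposed up a 2nd.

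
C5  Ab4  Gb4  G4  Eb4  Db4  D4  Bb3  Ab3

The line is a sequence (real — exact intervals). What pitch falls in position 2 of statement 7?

With 3-note cells, note 2 of each statement runs Ab4, Eb4, Bb3.
Extending down a 4th: F3 → C3 → G2 → D2.

D2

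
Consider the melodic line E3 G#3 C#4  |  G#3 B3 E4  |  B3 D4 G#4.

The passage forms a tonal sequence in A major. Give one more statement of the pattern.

Taking 3-note groups, the heads are E3, G#3, B3: the pattern moves up a 3rd.
Statement 4 starts on D4 and keeps the same diatonic contour: D4 F#4 B4.

D4 F#4 B4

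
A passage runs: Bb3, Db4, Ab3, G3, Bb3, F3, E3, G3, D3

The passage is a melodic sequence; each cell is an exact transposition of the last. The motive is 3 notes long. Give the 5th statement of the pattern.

A#2 C#3 G#2

Unit = 3 notes; the statements start on Bb3, G3, E3, moving down a 3rd each time.
Continuing the starts: C#3 → A#2.
Statement 5 starts on A#2 and keeps the same exact contour: A#2 C#3 G#2.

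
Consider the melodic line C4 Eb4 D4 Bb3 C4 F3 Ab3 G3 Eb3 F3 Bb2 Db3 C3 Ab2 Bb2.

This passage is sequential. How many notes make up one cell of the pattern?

There are 15 notes; a 5-note unit gives 3 cells:
C4 Eb4 D4 Bb3 C4 | F3 Ab3 G3 Eb3 F3 | Bb2 Db3 C3 Ab2 Bb2
Each cell is the previous one down a 5th — so the unit is 5 notes.

5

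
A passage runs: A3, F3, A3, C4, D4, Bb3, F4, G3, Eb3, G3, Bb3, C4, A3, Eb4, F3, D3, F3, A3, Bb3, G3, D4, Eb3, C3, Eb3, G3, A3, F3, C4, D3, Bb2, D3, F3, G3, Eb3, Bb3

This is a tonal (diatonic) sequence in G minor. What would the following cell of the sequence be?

C3 A2 C3 Eb3 F3 D3 A3

With a 7-note motive the entries are A3, G3, F3, Eb3, D3, each down a 2nd from the previous.
From C3 the diatonic shape gives C3 A2 C3 Eb3 F3 D3 A3.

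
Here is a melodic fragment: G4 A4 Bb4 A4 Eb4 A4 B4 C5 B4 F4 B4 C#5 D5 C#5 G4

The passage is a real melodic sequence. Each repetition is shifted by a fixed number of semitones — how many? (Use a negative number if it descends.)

The 5-note cells begin on G4, A4, B4 — each up a 2nd from the last.
Counting half-steps from G4 to A4: 2.

2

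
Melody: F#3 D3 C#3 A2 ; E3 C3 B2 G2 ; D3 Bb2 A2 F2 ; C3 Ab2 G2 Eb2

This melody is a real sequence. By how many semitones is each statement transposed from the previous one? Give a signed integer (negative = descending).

The 4-note cells begin on F#3, E3, D3, C3 — each down a 2nd from the last.
F#3→E3 is 52 − 54 = -2 semitones.

-2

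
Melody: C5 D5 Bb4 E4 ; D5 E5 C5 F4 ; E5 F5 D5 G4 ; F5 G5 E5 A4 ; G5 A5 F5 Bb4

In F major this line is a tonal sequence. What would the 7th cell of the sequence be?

Bb5 C6 A5 D5

Taking 4-note groups, the heads are C5, D5, E5, F5, G5: the pattern moves up a 2nd.
Extending up a 2nd: A5 → Bb5.
Statement 7 starts on Bb5 and keeps the same diatonic contour: Bb5 C6 A5 D5.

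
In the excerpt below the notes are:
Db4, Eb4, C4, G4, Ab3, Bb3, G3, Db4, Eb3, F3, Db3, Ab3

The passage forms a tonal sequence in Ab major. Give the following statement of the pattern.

Bb2 C3 Ab2 Eb3

Unit = 4 notes; the statements start on Db4, Ab3, Eb3, moving down a 4th each time.
From Bb2 the diatonic shape gives Bb2 C3 Ab2 Eb3.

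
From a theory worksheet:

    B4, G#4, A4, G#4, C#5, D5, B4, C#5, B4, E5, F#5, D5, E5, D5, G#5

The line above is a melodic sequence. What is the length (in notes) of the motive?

5

Try groups of 5 (3 cells in 15 notes):
B4 G#4 A4 G#4 C#5 | D5 B4 C#5 B4 E5 | F#5 D5 E5 D5 G#5
That's a consistent up a 3rd shift per cell, and no other grouping gives one.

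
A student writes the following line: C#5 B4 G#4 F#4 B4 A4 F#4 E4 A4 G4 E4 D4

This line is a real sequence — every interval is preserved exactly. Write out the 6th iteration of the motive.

Eb4 Db4 Bb3 Ab3

The 4-note cells begin on C#5, B4, A4 — each down a 2nd from the last.
Continuing the starts: G4 → F4 → Eb4.
From Eb4 the exact shape gives Eb4 Db4 Bb3 Ab3.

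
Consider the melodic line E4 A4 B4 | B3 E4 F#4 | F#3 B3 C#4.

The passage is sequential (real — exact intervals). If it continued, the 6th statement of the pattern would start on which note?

The 3-note cells begin on E4, B3, F#3 — each down a 4th from the last.
Extending the heads down a 4th: C#3 → G#2 → D#2.

D#2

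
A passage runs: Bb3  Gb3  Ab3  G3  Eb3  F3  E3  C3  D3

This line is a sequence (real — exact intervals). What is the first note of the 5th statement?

A#2

Unit = 3 notes; the statements start on Bb3, G3, E3, moving down a 3rd each time.
Extending the heads down a 3rd: C#3 → A#2.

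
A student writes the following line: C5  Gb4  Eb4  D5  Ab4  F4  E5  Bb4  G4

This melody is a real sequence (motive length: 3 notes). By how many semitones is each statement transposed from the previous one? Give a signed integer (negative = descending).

2

The 3-note cells begin on C5, D5, E5 — each up a 2nd from the last.
C5→D5 is 74 − 72 = 2 semitones.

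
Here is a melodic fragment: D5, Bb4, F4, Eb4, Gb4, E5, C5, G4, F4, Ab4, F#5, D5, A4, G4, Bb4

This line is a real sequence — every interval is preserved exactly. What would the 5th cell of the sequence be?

A#5 F#5 C#5 B4 D5

Taking 5-note groups, the heads are D5, E5, F#5: the pattern moves up a 2nd.
Carrying on: G#5 → A#5.
Statement 5 starts on A#5 and keeps the same exact contour: A#5 F#5 C#5 B4 D5.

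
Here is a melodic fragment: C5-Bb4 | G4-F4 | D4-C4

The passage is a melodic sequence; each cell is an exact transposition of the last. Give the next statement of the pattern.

A3 G3

With a 2-note motive the entries are C5, G4, D4, each down a 4th from the previous.
Statement 4 starts on A3 and keeps the same exact contour: A3 G3.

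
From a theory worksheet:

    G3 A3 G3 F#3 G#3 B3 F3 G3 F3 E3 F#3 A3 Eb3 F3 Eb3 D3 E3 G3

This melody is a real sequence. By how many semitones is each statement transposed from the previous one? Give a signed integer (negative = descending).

Taking 6-note groups, the heads are G3, F3, Eb3: the pattern moves down a 2nd.
G3 to F3 spans -2 semitones.

-2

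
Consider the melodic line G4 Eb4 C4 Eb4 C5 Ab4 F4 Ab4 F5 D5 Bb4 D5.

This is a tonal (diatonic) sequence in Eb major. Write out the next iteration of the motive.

Taking 4-note groups, the heads are G4, C5, F5: the pattern moves up a 4th.
From Bb5 the diatonic shape gives Bb5 G5 Eb5 G5.

Bb5 G5 Eb5 G5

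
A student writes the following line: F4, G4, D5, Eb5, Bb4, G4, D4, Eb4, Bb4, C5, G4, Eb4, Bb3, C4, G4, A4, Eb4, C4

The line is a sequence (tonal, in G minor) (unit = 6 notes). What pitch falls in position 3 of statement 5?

With 6-note cells, note 3 of each statement runs D5, Bb4, G4.
Each moves down a 3rd. Continuing: Eb4 → C4.

C4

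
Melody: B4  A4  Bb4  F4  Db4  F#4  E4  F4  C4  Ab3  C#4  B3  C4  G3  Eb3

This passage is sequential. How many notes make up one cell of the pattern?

5

Try groups of 5 (3 cells in 15 notes):
B4 A4 Bb4 F4 Db4 | F#4 E4 F4 C4 Ab3 | C#4 B3 C4 G3 Eb3
That's a consistent down a 4th shift per cell, and no other grouping gives one.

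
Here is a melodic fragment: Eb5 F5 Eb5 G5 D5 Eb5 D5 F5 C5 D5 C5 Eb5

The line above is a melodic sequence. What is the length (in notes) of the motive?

4

12 notes total. Splitting into 3 groups of 4:
Eb5 F5 Eb5 G5 | D5 Eb5 D5 F5 | C5 D5 C5 Eb5
Every group is a transposition down a 2nd of the one before; no shorter unit works.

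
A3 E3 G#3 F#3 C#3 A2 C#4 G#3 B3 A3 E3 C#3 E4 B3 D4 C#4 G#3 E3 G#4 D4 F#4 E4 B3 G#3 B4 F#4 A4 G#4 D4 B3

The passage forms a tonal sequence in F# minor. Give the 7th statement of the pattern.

F#5 C#5 E5 D5 A4 F#4

Unit = 6 notes; the statements start on A3, C#4, E4, G#4, B4, moving up a 3rd each time.
Extending up a 3rd: D5 → F#5.
Statement 7 starts on F#5 and keeps the same diatonic contour: F#5 C#5 E5 D5 A4 F#4.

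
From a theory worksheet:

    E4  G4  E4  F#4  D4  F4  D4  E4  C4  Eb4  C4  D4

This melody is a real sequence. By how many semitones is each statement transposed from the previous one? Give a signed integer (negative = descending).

-2

With a 4-note motive the entries are E4, D4, C4, each down a 2nd from the previous.
Counting half-steps from E4 to D4: -2.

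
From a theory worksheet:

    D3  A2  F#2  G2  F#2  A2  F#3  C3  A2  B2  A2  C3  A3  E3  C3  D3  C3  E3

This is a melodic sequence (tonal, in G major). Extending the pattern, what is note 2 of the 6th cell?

Grouping in 6s, the 2nd note of each cell is A2, C3, E3.
Carrying that up a 3rd forward: G3 → B3 → D4.

D4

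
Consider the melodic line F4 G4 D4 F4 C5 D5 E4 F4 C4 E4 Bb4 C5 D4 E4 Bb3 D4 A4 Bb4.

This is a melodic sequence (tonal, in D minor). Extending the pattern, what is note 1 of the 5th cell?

The unit is 6 notes. Position-1 pitches of the 3 shown cells: F4, E4, D4.
Extending down a 2nd: C4 → Bb3.

Bb3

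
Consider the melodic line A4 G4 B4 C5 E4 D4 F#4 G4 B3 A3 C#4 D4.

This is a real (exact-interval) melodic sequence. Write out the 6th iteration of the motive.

G#2 F#2 A#2 B2

The 4-note cells begin on A4, E4, B3 — each down a 4th from the last.
Carrying on: F#3 → C#3 → G#2.
Statement 6 starts on G#2 and keeps the same exact contour: G#2 F#2 A#2 B2.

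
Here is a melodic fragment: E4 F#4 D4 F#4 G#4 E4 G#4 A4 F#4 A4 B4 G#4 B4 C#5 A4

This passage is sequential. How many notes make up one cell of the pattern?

There are 15 notes; a 3-note unit gives 5 cells:
E4 F#4 D4 | F#4 G#4 E4 | G#4 A4 F#4 | A4 B4 G#4 | B4 C#5 A4
Every group is a transposition up a 2nd of the one before; no shorter unit works.

3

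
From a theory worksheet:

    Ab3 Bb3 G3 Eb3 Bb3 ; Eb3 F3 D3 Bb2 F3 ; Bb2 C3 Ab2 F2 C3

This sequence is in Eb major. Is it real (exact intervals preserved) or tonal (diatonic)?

Every note is diatonic to Eb major.
Cell 1 has -3 semitones from note 2 to 3, but cell 3 has -4 — the interval quality changes while the contour stays the same, which is the hallmark of a tonal sequence.

tonal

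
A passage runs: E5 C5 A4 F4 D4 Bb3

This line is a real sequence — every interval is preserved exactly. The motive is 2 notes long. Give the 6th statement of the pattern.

Taking 2-note groups, the heads are E5, A4, D4: the pattern moves down a 5th.
Continuing the starts: G3 → C3 → F2.
From F2 the exact shape gives F2 Db2.

F2 Db2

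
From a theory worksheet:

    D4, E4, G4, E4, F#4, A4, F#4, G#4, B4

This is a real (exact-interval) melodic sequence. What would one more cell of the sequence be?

With a 3-note motive the entries are D4, E4, F#4, each up a 2nd from the previous.
Statement 4 starts on G#4 and keeps the same exact contour: G#4 A#4 C#5.

G#4 A#4 C#5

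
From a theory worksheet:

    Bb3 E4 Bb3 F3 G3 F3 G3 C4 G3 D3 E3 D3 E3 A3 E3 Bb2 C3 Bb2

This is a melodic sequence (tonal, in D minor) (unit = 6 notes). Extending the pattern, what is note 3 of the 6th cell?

The unit is 6 notes. Position-3 pitches of the 3 shown cells: Bb3, G3, E3.
Extending down a 3rd: C3 → A2 → F2.

F2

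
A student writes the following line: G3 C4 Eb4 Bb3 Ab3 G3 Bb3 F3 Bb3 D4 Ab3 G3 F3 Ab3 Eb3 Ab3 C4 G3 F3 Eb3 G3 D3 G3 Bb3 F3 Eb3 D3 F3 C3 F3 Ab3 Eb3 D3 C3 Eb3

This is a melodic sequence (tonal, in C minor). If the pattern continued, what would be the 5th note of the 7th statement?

Grouping in 7s, the 5th note of each cell is Ab3, G3, F3, Eb3, D3.
Extending down a 2nd: C3 → Bb2.

Bb2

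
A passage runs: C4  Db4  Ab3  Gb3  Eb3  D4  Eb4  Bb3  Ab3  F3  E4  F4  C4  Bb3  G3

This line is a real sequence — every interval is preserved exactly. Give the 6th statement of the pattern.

The 5-note cells begin on C4, D4, E4 — each up a 2nd from the last.
Extending up a 2nd: F#4 → G#4 → A#4.
Statement 6 starts on A#4 and keeps the same exact contour: A#4 B4 F#4 E4 C#4.

A#4 B4 F#4 E4 C#4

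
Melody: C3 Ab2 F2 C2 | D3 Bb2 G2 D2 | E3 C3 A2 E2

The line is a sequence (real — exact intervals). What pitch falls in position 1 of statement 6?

The unit is 4 notes. Position-1 pitches of the 3 shown cells: C3, D3, E3.
Carrying that up a 2nd forward: F#3 → G#3 → A#3.

A#3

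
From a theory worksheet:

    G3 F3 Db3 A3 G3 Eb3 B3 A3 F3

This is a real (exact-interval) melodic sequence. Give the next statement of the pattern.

C#4 B3 G3

The 3-note cells begin on G3, A3, B3 — each up a 2nd from the last.
Statement 4 starts on C#4 and keeps the same exact contour: C#4 B3 G3.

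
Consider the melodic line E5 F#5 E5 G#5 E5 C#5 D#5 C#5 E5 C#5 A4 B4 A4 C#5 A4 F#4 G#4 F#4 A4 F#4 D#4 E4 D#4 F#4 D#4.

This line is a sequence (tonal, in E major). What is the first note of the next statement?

B3

Unit = 5 notes; the statements start on E5, C#5, A4, F#4, D#4, moving down a 3rd each time.
The next head, down a 3rd from D#4, is B3.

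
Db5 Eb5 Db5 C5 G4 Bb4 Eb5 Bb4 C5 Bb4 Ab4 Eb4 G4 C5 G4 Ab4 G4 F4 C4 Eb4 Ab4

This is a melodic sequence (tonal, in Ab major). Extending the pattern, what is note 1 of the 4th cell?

Eb4

The unit is 7 notes. Position-1 pitches of the 3 shown cells: Db5, Bb4, G4.
One more down a 3rd gives Eb4.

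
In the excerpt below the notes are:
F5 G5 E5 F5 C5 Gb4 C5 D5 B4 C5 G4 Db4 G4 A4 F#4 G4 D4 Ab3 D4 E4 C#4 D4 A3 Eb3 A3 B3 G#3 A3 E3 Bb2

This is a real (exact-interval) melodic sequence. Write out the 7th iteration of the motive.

Unit = 6 notes; the statements start on F5, C5, G4, D4, A3, moving down a 4th each time.
Extending down a 4th: E3 → B2.
From B2 the exact shape gives B2 C#3 A#2 B2 F#2 C2.

B2 C#3 A#2 B2 F#2 C2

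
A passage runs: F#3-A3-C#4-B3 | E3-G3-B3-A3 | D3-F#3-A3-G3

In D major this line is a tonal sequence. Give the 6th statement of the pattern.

The 4-note cells begin on F#3, E3, D3 — each down a 2nd from the last.
Continuing the starts: C#3 → B2 → A2.
From A2 the diatonic shape gives A2 C#3 E3 D3.

A2 C#3 E3 D3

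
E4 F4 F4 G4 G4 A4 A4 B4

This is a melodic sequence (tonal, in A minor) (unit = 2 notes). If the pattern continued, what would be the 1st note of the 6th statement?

C5

With 2-note cells, note 1 of each statement runs E4, F4, G4, A4.
Carrying that up a 2nd forward: B4 → C5.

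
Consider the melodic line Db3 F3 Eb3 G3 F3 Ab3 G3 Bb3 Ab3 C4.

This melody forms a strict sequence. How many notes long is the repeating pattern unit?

2

Try groups of 2 (5 cells in 10 notes):
Db3 F3 | Eb3 G3 | F3 Ab3 | G3 Bb3 | Ab3 C4
Each cell is the previous one up a 2nd — so the unit is 2 notes.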